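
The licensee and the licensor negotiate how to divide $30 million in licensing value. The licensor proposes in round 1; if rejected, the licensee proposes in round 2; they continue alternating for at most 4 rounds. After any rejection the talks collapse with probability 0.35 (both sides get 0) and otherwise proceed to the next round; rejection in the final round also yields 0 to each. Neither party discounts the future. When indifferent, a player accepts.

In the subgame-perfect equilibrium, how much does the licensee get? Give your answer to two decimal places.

15.06

Round 4 (the licensee proposes): the licensor will accept anything ≥ 0, so the licensee offers 0 and keeps 30.
Round 3 (the licensor proposes): rejecting gives the licensee an expected 0.65 × 30 = 19.5, so the licensor offers 19.5, keeping 10.5.
Round 2 (the licensee proposes): rejecting gives the licensor an expected 0.65 × 10.5 = 6.825, so the licensee offers 6.825, keeping 23.175.
Round 1 (the licensor proposes): rejecting gives the licensee an expected 0.65 × 23.175 = 15.06375. The licensor offers 15.06375 and keeps 30 − 15.06375 = 14.93625.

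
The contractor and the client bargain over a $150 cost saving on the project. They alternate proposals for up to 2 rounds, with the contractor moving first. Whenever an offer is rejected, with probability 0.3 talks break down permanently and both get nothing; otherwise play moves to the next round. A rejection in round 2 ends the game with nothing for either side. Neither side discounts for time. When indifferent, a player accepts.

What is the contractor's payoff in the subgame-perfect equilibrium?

By backward induction:
Round 2 (the client proposes): the contractor will accept anything ≥ 0, so the client offers 0 and keeps 150.
Round 1 (the contractor proposes): rejecting gives the client an expected 0.7 × 150 = 105. The contractor offers 105 and keeps 150 − 105 = 45.

45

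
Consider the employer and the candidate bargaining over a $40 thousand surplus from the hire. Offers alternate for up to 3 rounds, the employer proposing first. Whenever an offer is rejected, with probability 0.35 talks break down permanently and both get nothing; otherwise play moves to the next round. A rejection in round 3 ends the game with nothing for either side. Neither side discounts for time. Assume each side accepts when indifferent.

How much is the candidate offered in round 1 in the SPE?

Round 3 (the employer proposes): the candidate will accept anything ≥ 0, so the employer offers 0 and keeps 40.
Round 2 (the candidate proposes): rejecting gives the employer an expected 0.65 × 40 = 26. The candidate offers 26 and keeps 40 − 26 = 14.
Round 1 (the employer proposes): rejecting gives the candidate an expected 0.65 × 14 = 9.1, so the employer offers 9.1, keeping 30.9.

9.1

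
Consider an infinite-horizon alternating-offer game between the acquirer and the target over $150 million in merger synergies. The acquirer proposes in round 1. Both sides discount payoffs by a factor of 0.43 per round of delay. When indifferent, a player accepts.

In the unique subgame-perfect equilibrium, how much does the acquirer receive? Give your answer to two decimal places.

104.90

When the acquirer proposes, the target accepts any offer worth at least 0.43 times what the target would get by proposing next round; and vice versa.
This gives x = 150 − 0.43y and y = 150 − 0.43x, where x and y are each side's share when it proposes.
Hence (1 − 0.43·0.43)x = 150(1 − 0.43), i.e. 0.8151·x = 85.5.
x ≈ 104.8951; the target's share is 150 − x ≈ 45.1049.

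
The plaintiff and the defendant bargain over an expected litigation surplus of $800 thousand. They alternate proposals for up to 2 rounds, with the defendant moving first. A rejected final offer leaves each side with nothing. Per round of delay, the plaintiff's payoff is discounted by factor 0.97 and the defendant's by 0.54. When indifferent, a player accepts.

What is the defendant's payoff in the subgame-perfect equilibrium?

Round 2 (the plaintiff proposes): the defendant will accept anything ≥ 0, so the plaintiff offers 0 and keeps 800.
Round 1 (the defendant proposes): the plaintiff can get 800 next round, worth 0.97 × 800 = 776 now; the defendant offers that and keeps 24.

24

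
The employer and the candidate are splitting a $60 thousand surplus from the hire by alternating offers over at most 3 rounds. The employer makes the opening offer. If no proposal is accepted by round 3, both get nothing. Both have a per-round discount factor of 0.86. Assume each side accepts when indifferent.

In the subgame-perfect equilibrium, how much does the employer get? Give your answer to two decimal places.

52.78

Solve by backward induction from round 3.
Round 3 (the employer proposes): rejection yields 0 for the candidate; the employer offers 0 and keeps 60.
Round 2 (the candidate proposes): the employer can get 60 next round, worth 0.86 × 60 = 51.6 now; the candidate offers that and keeps 8.4.
Round 1 (the employer proposes): the candidate can get 8.4 next round, worth 0.86 × 8.4 = 7.224 now; the employer offers that and keeps 52.776.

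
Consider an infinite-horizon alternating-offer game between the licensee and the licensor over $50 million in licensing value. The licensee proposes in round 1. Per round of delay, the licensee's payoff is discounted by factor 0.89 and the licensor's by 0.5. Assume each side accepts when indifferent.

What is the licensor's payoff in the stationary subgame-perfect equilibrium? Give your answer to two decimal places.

When the licensee proposes, the licensor accepts any offer worth at least 0.5 times what the licensor would get by proposing next round; and vice versa.
This gives x = 50 − 0.5y and y = 50 − 0.89x, where x and y are each side's share when it proposes.
Hence (1 − 0.5·0.89)x = 50(1 − 0.5), i.e. 0.555·x = 25.
x ≈ 45.0450; the licensor's share is 50 − x ≈ 4.9550.

4.95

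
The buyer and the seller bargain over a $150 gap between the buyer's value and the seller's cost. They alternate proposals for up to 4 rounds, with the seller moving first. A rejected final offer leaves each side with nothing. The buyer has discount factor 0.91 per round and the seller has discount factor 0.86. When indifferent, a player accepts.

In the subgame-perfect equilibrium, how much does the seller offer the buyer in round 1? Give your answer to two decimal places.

Round 4 (the buyer proposes): rejection yields 0 for the seller; the buyer offers 0 and keeps 150.
Round 3 (the seller proposes): the buyer can get 150 next round, worth 0.91 × 150 = 136.5 now, so the seller offers 136.5, keeping 13.5.
Round 2 (the buyer proposes): the seller can get 13.5 next round, worth 0.86 × 13.5 = 11.61 now; the buyer offers that and keeps 138.39.
Round 1 (the seller proposes): the buyer can get 138.39 next round, worth 0.91 × 138.39 = 125.9349 now, so the seller offers 125.9349, keeping 24.0651.

125.93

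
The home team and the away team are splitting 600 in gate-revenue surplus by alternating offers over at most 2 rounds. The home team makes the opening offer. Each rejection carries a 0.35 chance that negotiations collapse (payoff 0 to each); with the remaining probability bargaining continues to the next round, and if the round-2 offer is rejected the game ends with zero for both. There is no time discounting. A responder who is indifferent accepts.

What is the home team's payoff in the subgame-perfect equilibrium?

Round 2 (the away team proposes): rejection yields 0 for the home team; the away team offers 0 and keeps 600.
Round 1 (the home team proposes): rejecting gives the away team an expected 0.65 × 600 = 390; the home team offers that and keeps 210.

210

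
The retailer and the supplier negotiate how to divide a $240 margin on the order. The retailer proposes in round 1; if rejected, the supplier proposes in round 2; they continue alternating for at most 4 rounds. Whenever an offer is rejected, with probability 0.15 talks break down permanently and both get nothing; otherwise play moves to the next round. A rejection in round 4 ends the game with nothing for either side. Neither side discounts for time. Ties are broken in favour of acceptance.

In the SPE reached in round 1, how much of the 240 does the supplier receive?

By backward induction:
Round 4 (the supplier proposes): rejection yields 0 for the retailer; the supplier offers 0 and keeps 240.
Round 3 (the retailer proposes): rejecting gives the supplier an expected 0.85 × 240 = 204, so the retailer offers 204, keeping 36.
Round 2 (the supplier proposes): rejecting gives the retailer an expected 0.85 × 36 = 30.6, so the supplier offers 30.6, keeping 209.4.
Round 1 (the retailer proposes): rejecting gives the supplier an expected 0.85 × 209.4 = 177.99; the retailer offers that and keeps 62.01.

177.99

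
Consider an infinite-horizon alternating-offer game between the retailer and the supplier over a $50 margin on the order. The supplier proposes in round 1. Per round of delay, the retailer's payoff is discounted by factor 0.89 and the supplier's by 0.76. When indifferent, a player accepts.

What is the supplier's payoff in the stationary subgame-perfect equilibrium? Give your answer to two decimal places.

17.00

In a stationary SPE each proposer offers the other exactly their discounted continuation value.
If the supplier keeps x when proposing and the retailer keeps y when proposing, then x = 50 − 0.89y and y = 50 − 0.76x.
Solving: x = 50(1 − 0.89) / (1 − 0.76·0.89) = 5.5 / 0.3236 ≈ 16.9963.
The retailer gets 50 − 16.9963 ≈ 33.0037.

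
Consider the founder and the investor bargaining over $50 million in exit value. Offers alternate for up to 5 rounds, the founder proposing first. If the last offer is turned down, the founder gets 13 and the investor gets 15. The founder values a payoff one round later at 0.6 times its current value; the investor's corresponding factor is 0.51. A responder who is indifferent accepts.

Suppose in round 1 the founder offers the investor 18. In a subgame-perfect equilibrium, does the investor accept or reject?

Work out the investor's continuation value if the offer is rejected.
Round 5 (the founder proposes): the investor gets 15 if talks fail, so the founder offers 15 and keeps 35.
Round 4 (the investor proposes): the founder can get 35 next round, worth 0.6 × 35 = 21 now, so the investor offers 21, keeping 29.
Round 3 (the founder proposes): the investor can get 29 next round, worth 0.51 × 29 = 14.79 now; the founder offers that and keeps 35.21.
Round 2 (the investor proposes): the founder can get 35.21 next round, worth 0.6 × 35.21 = 21.126 now. The investor offers 21.126 and keeps 50 − 21.126 = 28.874.
So by rejecting in round 1, the investor gets 28.874 next round, worth 0.51 × 28.874 = 14.72574 now.
Offer 18 ≥ 14.72574, so the investor accepts.

Accept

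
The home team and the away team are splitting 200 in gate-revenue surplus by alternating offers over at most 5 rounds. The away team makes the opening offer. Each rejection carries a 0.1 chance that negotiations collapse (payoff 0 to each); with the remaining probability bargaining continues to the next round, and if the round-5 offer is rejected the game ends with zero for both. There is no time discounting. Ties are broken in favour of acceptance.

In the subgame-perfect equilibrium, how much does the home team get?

32.58

Round 5 (the away team proposes): the home team will accept anything ≥ 0, so the away team offers 0 and keeps 200.
Round 4 (the home team proposes): rejecting gives the away team an expected 0.9 × 200 = 180. The home team offers 180 and keeps 200 − 180 = 20.
Round 3 (the away team proposes): rejecting gives the home team an expected 0.9 × 20 = 18, so the away team offers 18, keeping 182.
Round 2 (the home team proposes): rejecting gives the away team an expected 0.9 × 182 = 163.8, so the home team offers 163.8, keeping 36.2.
Round 1 (the away team proposes): rejecting gives the home team an expected 0.9 × 36.2 = 32.58; the away team offers that and keeps 167.42.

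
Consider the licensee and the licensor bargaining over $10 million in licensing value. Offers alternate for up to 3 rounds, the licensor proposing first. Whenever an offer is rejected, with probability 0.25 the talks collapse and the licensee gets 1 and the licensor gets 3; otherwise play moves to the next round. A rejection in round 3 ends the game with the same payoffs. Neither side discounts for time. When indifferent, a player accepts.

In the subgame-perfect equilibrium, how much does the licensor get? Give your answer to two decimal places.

By backward induction:
Round 3 (the licensor proposes): the licensee gets 1 if talks fail, so the licensor offers 1 and keeps 9.
Round 2 (the licensee proposes): rejecting gives the licensor an expected 0.75 × 9 + 0.25 × 3 = 7.5, so the licensee offers 7.5, keeping 2.5.
Round 1 (the licensor proposes): rejecting gives the licensee an expected 0.75 × 2.5 + 0.25 × 1 = 2.125; the licensor offers that and keeps 7.875.

7.88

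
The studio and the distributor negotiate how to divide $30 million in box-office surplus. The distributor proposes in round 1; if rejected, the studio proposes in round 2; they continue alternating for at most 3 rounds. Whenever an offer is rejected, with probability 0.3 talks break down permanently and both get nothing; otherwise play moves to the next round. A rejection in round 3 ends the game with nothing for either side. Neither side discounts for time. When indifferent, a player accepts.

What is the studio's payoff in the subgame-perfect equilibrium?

6.3

Round 3 (the distributor proposes): rejection yields 0 for the studio; the distributor offers 0 and keeps 30.
Round 2 (the studio proposes): rejecting gives the distributor an expected 0.7 × 30 = 21, so the studio offers 21, keeping 9.
Round 1 (the distributor proposes): rejecting gives the studio an expected 0.7 × 9 = 6.3; the distributor offers that and keeps 23.7.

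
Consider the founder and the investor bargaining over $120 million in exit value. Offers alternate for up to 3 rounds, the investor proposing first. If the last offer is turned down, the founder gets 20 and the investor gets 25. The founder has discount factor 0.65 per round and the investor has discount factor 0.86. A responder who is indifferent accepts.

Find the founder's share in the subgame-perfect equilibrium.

Solve by backward induction from round 3.
Round 3 (the investor proposes): the founder gets 20 if talks fail, so the investor offers 20 and keeps 100.
Round 2 (the founder proposes): the investor can get 100 next round, worth 0.86 × 100 = 86 now; the founder offers that and keeps 34.
Round 1 (the investor proposes): the founder can get 34 next round, worth 0.65 × 34 = 22.1 now, so the investor offers 22.1, keeping 97.9.

22.1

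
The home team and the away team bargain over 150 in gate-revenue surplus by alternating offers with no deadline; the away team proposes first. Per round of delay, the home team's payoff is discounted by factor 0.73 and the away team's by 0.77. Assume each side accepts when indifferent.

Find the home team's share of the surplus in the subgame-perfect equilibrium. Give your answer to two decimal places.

57.51

Let x be the away team's share when the away team proposes and y be the home team's share when the home team proposes.
The home team accepts iff offered ≥ 0.73·y, so x = 150 − 0.73y. Symmetrically y = 150 − 0.77x.
Substituting: x = 150 − 0.73(150 − 0.77x), giving x(1 − 0.77·0.73) = 150(1 − 0.73).
So x = 150 × 0.27 / 0.4379 ≈ 92.4869, and the home team receives 150 − x ≈ 57.5131.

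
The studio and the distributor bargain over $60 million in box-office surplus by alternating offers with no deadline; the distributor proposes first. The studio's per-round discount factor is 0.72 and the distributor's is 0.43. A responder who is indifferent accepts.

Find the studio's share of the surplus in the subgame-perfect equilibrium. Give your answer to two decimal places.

In a stationary SPE each proposer offers the other exactly their discounted continuation value.
If the distributor keeps x when proposing and the studio keeps y when proposing, then x = 60 − 0.72y and y = 60 − 0.43x.
Solving: x = 60(1 − 0.72) / (1 − 0.43·0.72) = 16.8 / 0.6904 ≈ 24.3337.
The studio gets 60 − 24.3337 ≈ 35.6663.

35.67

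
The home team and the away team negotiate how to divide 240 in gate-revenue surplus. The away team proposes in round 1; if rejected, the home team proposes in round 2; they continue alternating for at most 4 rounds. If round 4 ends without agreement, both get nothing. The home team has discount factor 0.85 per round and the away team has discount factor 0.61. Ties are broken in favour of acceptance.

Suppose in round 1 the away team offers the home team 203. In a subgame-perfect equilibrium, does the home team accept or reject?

Accept

Round 4 (the home team proposes): rejection yields 0 for the away team; the home team offers 0 and keeps 240.
Round 3 (the away team proposes): the home team can get 240 next round, worth 0.85 × 240 = 204 now; the away team offers that and keeps 36.
Round 2 (the home team proposes): the away team can get 36 next round, worth 0.61 × 36 = 21.96 now. The home team offers 21.96 and keeps 240 − 21.96 = 218.04.
So by rejecting in round 1, the home team gets 218.04 next round, worth 0.85 × 218.04 = 185.334 now.
Offer 203 ≥ 185.334, so the home team accepts.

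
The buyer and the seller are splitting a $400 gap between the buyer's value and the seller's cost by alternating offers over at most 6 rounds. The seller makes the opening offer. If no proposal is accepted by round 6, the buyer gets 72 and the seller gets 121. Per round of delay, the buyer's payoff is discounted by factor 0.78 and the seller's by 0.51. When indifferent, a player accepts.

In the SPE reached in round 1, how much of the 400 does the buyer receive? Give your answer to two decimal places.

Round 6 (the buyer proposes): the seller gets 121 if talks fail, so the buyer offers 121 and keeps 279.
Round 5 (the seller proposes): the buyer can get 279 next round, worth 0.78 × 279 = 217.62 now. The seller offers 217.62 and keeps 400 − 217.62 = 182.38.
Round 4 (the buyer proposes): the seller can get 182.38 next round, worth 0.51 × 182.38 = 93.0138 now; the buyer offers that and keeps 306.9862.
Round 3 (the seller proposes): the buyer can get 306.9862 next round, worth 0.78 × 306.9862 = 239.449236 now, so the seller offers 239.449236, keeping 160.550764.
Round 2 (the buyer proposes): the seller can get 160.550764 next round, worth 0.51 × 160.550764 = 81.88088964 now. The buyer offers 81.88088964 and keeps 400 − 81.88088964 = 318.11911036.
Round 1 (the seller proposes): the buyer can get 318.11911036 next round, worth 0.78 × 318.11911036 = 248.1329060808 now; the seller offers that and keeps 151.8670939192.

248.13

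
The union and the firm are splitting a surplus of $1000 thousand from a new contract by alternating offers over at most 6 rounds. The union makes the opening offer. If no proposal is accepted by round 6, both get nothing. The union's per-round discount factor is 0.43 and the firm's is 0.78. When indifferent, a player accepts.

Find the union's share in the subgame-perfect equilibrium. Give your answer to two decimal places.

Work backward from the last round.
Round 6 (the firm proposes): the union will accept anything ≥ 0, so the firm offers 0 and keeps 1000.
Round 5 (the union proposes): the firm can get 1000 next round, worth 0.78 × 1000 = 780 now. The union offers 780 and keeps 1000 − 780 = 220.
Round 4 (the firm proposes): the union can get 220 next round, worth 0.43 × 220 = 94.6 now; the firm offers that and keeps 905.4.
Round 3 (the union proposes): the firm can get 905.4 next round, worth 0.78 × 905.4 = 706.212 now, so the union offers 706.212, keeping 293.788.
Round 2 (the firm proposes): the union can get 293.788 next round, worth 0.43 × 293.788 = 126.32884 now, so the firm offers 126.32884, keeping 873.67116.
Round 1 (the union proposes): the firm can get 873.67116 next round, worth 0.78 × 873.67116 = 681.4635048 now; the union offers that and keeps 318.5364952.

318.54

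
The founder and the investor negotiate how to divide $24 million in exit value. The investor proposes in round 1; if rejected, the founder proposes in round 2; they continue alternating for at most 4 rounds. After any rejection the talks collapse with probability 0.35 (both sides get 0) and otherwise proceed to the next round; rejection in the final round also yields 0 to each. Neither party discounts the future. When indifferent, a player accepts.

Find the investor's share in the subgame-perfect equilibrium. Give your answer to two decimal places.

Round 4 (the founder proposes): the investor will accept anything ≥ 0, so the founder offers 0 and keeps 24.
Round 3 (the investor proposes): rejecting gives the founder an expected 0.65 × 24 = 15.6; the investor offers that and keeps 8.4.
Round 2 (the founder proposes): rejecting gives the investor an expected 0.65 × 8.4 = 5.46; the founder offers that and keeps 18.54.
Round 1 (the investor proposes): rejecting gives the founder an expected 0.65 × 18.54 = 12.051; the investor offers that and keeps 11.949.

11.95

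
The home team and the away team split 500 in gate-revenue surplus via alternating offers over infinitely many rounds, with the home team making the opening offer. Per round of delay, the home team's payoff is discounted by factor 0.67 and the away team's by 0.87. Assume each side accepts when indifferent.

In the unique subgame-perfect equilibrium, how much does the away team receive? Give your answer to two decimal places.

344.16

In a stationary SPE each proposer offers the other exactly their discounted continuation value.
If the home team keeps x when proposing and the away team keeps y when proposing, then x = 500 − 0.87y and y = 500 − 0.67x.
Solving: x = 500(1 − 0.87) / (1 − 0.67·0.87) = 65 / 0.4171 ≈ 155.8379.
The away team gets 500 − 155.8379 ≈ 344.1621.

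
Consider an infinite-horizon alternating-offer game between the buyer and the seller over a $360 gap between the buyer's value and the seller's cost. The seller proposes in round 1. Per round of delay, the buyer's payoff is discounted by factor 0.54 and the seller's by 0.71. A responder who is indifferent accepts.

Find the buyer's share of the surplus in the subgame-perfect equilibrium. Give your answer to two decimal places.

In a stationary SPE each proposer offers the other exactly their discounted continuation value.
If the seller keeps x when proposing and the buyer keeps y when proposing, then x = 360 − 0.54y and y = 360 − 0.71x.
Solving: x = 360(1 − 0.54) / (1 − 0.71·0.54) = 165.6 / 0.6166 ≈ 268.5696.
The buyer gets 360 − 268.5696 ≈ 91.4304.

91.43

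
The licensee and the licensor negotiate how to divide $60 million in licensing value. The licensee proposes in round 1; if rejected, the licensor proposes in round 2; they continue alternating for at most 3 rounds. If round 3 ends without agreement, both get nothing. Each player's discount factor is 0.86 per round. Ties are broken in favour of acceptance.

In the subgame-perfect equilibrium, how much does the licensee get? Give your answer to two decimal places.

By backward induction:
Round 3 (the licensee proposes): the licensor will accept anything ≥ 0, so the licensee offers 0 and keeps 60.
Round 2 (the licensor proposes): the licensee can get 60 next round, worth 0.86 × 60 = 51.6 now, so the licensor offers 51.6, keeping 8.4.
Round 1 (the licensee proposes): the licensor can get 8.4 next round, worth 0.86 × 8.4 = 7.224 now, so the licensee offers 7.224, keeping 52.776.

52.78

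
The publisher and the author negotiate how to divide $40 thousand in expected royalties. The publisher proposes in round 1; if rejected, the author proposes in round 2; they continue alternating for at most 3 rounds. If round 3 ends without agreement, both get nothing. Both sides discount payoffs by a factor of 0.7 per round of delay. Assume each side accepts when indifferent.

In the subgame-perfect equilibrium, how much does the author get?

8.4

Work backward from the last round.
Round 3 (the publisher proposes): rejection yields 0 for the author; the publisher offers 0 and keeps 40.
Round 2 (the author proposes): the publisher can get 40 next round, worth 0.7 × 40 = 28 now; the author offers that and keeps 12.
Round 1 (the publisher proposes): the author can get 12 next round, worth 0.7 × 12 = 8.4 now; the publisher offers that and keeps 31.6.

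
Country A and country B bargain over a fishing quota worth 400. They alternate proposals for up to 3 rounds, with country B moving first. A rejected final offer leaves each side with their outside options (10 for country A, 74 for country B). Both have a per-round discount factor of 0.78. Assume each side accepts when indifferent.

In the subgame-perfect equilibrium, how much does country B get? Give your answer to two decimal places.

325.28

Round 3 (country B proposes): country A gets 10 if talks fail, so country B offers 10 and keeps 390.
Round 2 (country A proposes): country B can get 390 next round, worth 0.78 × 390 = 304.2 now; country A offers that and keeps 95.8.
Round 1 (country B proposes): country A can get 95.8 next round, worth 0.78 × 95.8 = 74.724 now, so country B offers 74.724, keeping 325.276.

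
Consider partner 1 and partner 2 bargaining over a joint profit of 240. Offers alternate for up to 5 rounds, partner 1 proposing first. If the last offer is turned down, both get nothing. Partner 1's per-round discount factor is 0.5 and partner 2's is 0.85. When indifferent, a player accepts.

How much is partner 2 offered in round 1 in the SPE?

Round 5 (partner 1 proposes): partner 2 will accept anything ≥ 0, so partner 1 offers 0 and keeps 240.
Round 4 (partner 2 proposes): partner 1 can get 240 next round, worth 0.5 × 240 = 120 now. Partner 2 offers 120 and keeps 240 − 120 = 120.
Round 3 (partner 1 proposes): partner 2 can get 120 next round, worth 0.85 × 120 = 102 now. Partner 1 offers 102 and keeps 240 − 102 = 138.
Round 2 (partner 2 proposes): partner 1 can get 138 next round, worth 0.5 × 138 = 69 now. Partner 2 offers 69 and keeps 240 − 69 = 171.
Round 1 (partner 1 proposes): partner 2 can get 171 next round, worth 0.85 × 171 = 145.35 now; partner 1 offers that and keeps 94.65.

145.35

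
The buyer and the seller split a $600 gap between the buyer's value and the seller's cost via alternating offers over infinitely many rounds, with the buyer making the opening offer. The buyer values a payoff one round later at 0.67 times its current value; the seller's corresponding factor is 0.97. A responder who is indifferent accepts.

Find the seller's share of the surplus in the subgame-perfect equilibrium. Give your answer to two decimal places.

548.59

Let x be the buyer's share when the buyer proposes and y be the seller's share when the seller proposes.
The seller accepts iff offered ≥ 0.97·y, so x = 600 − 0.97y. Symmetrically y = 600 − 0.67x.
Substituting: x = 600 − 0.97(600 − 0.67x), giving x(1 − 0.67·0.97) = 600(1 − 0.97).
So x = 600 × 0.03 / 0.3501 ≈ 51.4139, and the seller receives 600 − x ≈ 548.5861.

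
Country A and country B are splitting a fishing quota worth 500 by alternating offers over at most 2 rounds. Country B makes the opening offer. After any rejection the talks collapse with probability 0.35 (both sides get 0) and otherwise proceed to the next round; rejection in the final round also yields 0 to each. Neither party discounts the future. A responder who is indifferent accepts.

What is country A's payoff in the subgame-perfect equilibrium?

325

Round 2 (country A proposes): rejection yields 0 for country B; country A offers 0 and keeps 500.
Round 1 (country B proposes): rejecting gives country A an expected 0.65 × 500 = 325, so country B offers 325, keeping 175.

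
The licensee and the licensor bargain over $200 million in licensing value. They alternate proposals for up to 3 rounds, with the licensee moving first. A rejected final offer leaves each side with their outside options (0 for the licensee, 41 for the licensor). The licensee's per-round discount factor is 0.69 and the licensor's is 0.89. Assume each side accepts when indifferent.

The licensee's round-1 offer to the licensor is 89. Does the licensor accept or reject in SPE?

Work out the licensor's continuation value if the offer is rejected.
Round 3 (the licensee proposes): the licensor gets 41 if talks fail, so the licensee offers 41 and keeps 159.
Round 2 (the licensor proposes): the licensee can get 159 next round, worth 0.69 × 159 = 109.71 now. The licensor offers 109.71 and keeps 200 − 109.71 = 90.29.
So by rejecting in round 1, the licensor gets 90.29 next round, worth 0.89 × 90.29 = 80.3581 now.
Offer 89 ≥ 80.3581, so the licensor accepts.

Accept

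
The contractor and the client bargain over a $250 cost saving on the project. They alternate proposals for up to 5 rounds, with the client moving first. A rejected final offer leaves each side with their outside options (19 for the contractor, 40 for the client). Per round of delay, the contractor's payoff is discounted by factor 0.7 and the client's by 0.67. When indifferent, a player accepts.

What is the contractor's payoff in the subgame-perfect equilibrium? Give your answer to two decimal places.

Work backward from the last round.
Round 5 (the client proposes): the contractor gets 19 if talks fail, so the client offers 19 and keeps 231.
Round 4 (the contractor proposes): the client can get 231 next round, worth 0.67 × 231 = 154.77 now; the contractor offers that and keeps 95.23.
Round 3 (the client proposes): the contractor can get 95.23 next round, worth 0.7 × 95.23 = 66.661 now. The client offers 66.661 and keeps 250 − 66.661 = 183.339.
Round 2 (the contractor proposes): the client can get 183.339 next round, worth 0.67 × 183.339 = 122.83713 now; the contractor offers that and keeps 127.16287.
Round 1 (the client proposes): the contractor can get 127.16287 next round, worth 0.7 × 127.16287 = 89.014009 now; the client offers that and keeps 160.985991.

89.01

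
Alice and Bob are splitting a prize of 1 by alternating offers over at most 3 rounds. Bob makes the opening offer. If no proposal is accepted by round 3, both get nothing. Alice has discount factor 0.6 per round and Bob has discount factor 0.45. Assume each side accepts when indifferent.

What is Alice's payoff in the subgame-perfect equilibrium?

Round 3 (Bob proposes): rejection yields 0 for Alice; Bob offers 0 and keeps 1.
Round 2 (Alice proposes): Bob can get 1 next round, worth 0.45 × 1 = 0.45 now. Alice offers 0.45 and keeps 1 − 0.45 = 0.55.
Round 1 (Bob proposes): Alice can get 0.55 next round, worth 0.6 × 0.55 = 0.33 now, so Bob offers 0.33, keeping 0.67.

0.33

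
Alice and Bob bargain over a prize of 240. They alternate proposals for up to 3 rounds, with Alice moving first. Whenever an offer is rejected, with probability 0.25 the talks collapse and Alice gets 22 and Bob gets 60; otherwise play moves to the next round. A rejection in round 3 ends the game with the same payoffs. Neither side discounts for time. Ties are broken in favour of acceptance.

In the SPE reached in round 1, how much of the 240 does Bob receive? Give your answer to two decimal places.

89.63

By backward induction:
Round 3 (Alice proposes): Bob gets 60 if talks fail, so Alice offers 60 and keeps 180.
Round 2 (Bob proposes): rejecting gives Alice an expected 0.75 × 180 + 0.25 × 22 = 140.5. Bob offers 140.5 and keeps 240 − 140.5 = 99.5.
Round 1 (Alice proposes): rejecting gives Bob an expected 0.75 × 99.5 + 0.25 × 60 = 89.625, so Alice offers 89.625, keeping 150.375.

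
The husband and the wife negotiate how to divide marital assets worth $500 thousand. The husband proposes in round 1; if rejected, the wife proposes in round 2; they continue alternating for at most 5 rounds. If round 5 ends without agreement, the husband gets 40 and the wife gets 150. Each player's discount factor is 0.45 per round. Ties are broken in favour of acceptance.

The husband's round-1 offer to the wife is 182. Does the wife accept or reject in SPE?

Round 5 (the husband proposes): the wife gets 150 if talks fail, so the husband offers 150 and keeps 350.
Round 4 (the wife proposes): the husband can get 350 next round, worth 0.45 × 350 = 157.5 now; the wife offers that and keeps 342.5.
Round 3 (the husband proposes): the wife can get 342.5 next round, worth 0.45 × 342.5 = 154.125 now. The husband offers 154.125 and keeps 500 − 154.125 = 345.875.
Round 2 (the wife proposes): the husband can get 345.875 next round, worth 0.45 × 345.875 = 155.64375 now, so the wife offers 155.64375, keeping 344.35625.
So by rejecting in round 1, the wife gets 344.35625 next round, worth 0.45 × 344.35625 = 154.9603125 now.
Offer 182 ≥ 154.9603125, so the wife accepts.

Accept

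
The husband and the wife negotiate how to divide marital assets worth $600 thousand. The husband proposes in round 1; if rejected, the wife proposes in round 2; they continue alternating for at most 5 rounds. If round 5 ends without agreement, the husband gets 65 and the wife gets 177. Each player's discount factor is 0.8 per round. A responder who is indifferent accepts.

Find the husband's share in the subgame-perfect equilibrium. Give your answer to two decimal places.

370.06

Round 5 (the husband proposes): the wife gets 177 if talks fail, so the husband offers 177 and keeps 423.
Round 4 (the wife proposes): the husband can get 423 next round, worth 0.8 × 423 = 338.4 now; the wife offers that and keeps 261.6.
Round 3 (the husband proposes): the wife can get 261.6 next round, worth 0.8 × 261.6 = 209.28 now; the husband offers that and keeps 390.72.
Round 2 (the wife proposes): the husband can get 390.72 next round, worth 0.8 × 390.72 = 312.576 now; the wife offers that and keeps 287.424.
Round 1 (the husband proposes): the wife can get 287.424 next round, worth 0.8 × 287.424 = 229.9392 now; the husband offers that and keeps 370.0608.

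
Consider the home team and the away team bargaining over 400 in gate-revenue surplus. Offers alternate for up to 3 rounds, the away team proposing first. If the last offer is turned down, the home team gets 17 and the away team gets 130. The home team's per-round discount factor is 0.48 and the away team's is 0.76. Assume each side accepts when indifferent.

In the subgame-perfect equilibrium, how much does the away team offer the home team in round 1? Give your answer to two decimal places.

52.28

Round 3 (the away team proposes): the home team gets 17 if talks fail, so the away team offers 17 and keeps 383.
Round 2 (the home team proposes): the away team can get 383 next round, worth 0.76 × 383 = 291.08 now. The home team offers 291.08 and keeps 400 − 291.08 = 108.92.
Round 1 (the away team proposes): the home team can get 108.92 next round, worth 0.48 × 108.92 = 52.2816 now; the away team offers that and keeps 347.7184.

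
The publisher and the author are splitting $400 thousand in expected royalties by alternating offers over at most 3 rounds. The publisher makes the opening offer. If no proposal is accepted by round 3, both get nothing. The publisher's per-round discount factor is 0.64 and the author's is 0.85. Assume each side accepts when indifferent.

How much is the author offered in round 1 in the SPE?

Round 3 (the publisher proposes): rejection yields 0 for the author; the publisher offers 0 and keeps 400.
Round 2 (the author proposes): the publisher can get 400 next round, worth 0.64 × 400 = 256 now; the author offers that and keeps 144.
Round 1 (the publisher proposes): the author can get 144 next round, worth 0.85 × 144 = 122.4 now; the publisher offers that and keeps 277.6.

122.4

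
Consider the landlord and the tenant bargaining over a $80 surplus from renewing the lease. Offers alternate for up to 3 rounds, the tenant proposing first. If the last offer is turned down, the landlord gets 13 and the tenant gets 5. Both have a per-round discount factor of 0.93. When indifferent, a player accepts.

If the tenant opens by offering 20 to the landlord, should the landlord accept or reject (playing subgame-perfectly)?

Accept

Work out the landlord's continuation value if the offer is rejected.
Round 3 (the tenant proposes): the landlord gets 13 if talks fail, so the tenant offers 13 and keeps 67.
Round 2 (the landlord proposes): the tenant can get 67 next round, worth 0.93 × 67 = 62.31 now; the landlord offers that and keeps 17.69.
So by rejecting in round 1, the landlord gets 17.69 next round, worth 0.93 × 17.69 = 16.4517 now.
Offer 20 ≥ 16.4517, so the landlord accepts.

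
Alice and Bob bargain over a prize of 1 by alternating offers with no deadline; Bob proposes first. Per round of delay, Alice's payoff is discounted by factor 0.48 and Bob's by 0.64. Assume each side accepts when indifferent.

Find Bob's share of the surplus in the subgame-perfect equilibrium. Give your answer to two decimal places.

In a stationary SPE each proposer offers the other exactly their discounted continuation value.
If Bob keeps x when proposing and Alice keeps y when proposing, then x = 1 − 0.48y and y = 1 − 0.64x.
Solving: x = 1(1 − 0.48) / (1 − 0.64·0.48) = 0.52 / 0.6928 ≈ 0.7506.
Alice gets 1 − 0.7506 ≈ 0.2494.

0.75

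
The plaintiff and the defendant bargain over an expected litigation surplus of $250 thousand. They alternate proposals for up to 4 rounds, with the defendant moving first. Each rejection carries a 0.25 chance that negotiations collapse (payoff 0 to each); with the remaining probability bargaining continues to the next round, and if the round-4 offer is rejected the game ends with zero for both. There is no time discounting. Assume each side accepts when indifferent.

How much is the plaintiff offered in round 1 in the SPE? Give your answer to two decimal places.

152.34

Round 4 (the plaintiff proposes): rejection yields 0 for the defendant; the plaintiff offers 0 and keeps 250.
Round 3 (the defendant proposes): rejecting gives the plaintiff an expected 0.75 × 250 = 187.5. The defendant offers 187.5 and keeps 250 − 187.5 = 62.5.
Round 2 (the plaintiff proposes): rejecting gives the defendant an expected 0.75 × 62.5 = 46.875, so the plaintiff offers 46.875, keeping 203.125.
Round 1 (the defendant proposes): rejecting gives the plaintiff an expected 0.75 × 203.125 = 152.34375; the defendant offers that and keeps 97.65625.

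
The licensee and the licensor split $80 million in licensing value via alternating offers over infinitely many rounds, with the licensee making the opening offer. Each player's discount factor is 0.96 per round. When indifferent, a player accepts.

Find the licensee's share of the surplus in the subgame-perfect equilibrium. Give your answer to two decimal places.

40.82

In a stationary SPE each proposer offers the other exactly their discounted continuation value.
If the licensee keeps x when proposing and the licensor keeps y when proposing, then x = 80 − 0.96y and y = 80 − 0.96x.
Solving: x = 80(1 − 0.96) / (1 − 0.96·0.96) = 3.2 / 0.0784 ≈ 40.8163.
The licensor gets 80 − 40.8163 ≈ 39.1837.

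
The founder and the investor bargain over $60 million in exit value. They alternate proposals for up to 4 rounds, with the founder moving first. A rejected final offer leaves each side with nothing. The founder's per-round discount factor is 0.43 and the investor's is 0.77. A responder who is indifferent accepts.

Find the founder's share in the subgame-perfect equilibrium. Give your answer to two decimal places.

By backward induction:
Round 4 (the investor proposes): rejection yields 0 for the founder; the investor offers 0 and keeps 60.
Round 3 (the founder proposes): the investor can get 60 next round, worth 0.77 × 60 = 46.2 now. The founder offers 46.2 and keeps 60 − 46.2 = 13.8.
Round 2 (the investor proposes): the founder can get 13.8 next round, worth 0.43 × 13.8 = 5.934 now. The investor offers 5.934 and keeps 60 − 5.934 = 54.066.
Round 1 (the founder proposes): the investor can get 54.066 next round, worth 0.77 × 54.066 = 41.63082 now, so the founder offers 41.63082, keeping 18.36918.

18.37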